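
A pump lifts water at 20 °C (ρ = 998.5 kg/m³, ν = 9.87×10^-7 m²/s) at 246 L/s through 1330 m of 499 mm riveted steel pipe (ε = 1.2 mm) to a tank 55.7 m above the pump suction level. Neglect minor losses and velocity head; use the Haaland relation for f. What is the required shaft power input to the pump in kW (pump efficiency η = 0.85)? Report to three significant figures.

P_shaft ≈ 173 kW

V = 4Q/(πD²) = 1.258 m/s; Re = 6.36×10^5; ε/D = 0.00240; f = 0.02489
h_f = f(L/D)V²/2g = 5.349 m
Total head H = z + h_f = 55.7 + 5.349 = 61.05 m
P_hyd = ρgQH = 998.5·9.81·0.246·61.05 = 147.1 kW
P_shaft = P_hyd/η = 147.1/0.85 = 173.1 kW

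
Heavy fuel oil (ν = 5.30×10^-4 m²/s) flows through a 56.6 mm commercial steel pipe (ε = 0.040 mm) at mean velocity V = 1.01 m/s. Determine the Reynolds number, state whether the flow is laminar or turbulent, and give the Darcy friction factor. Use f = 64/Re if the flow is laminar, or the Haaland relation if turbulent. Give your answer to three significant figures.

Re ≈ 108; laminar; f = 64/Re ≈ 0.593

Re = VD/ν = 1.010·0.0566/5.30×10^-4 = 108
Re < 2300 → laminar → f = 64/Re = 0.5934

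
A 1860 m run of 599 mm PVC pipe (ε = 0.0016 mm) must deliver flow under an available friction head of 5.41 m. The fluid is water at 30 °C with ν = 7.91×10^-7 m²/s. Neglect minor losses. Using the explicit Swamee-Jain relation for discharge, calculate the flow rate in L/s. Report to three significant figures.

Q ≈ 493 L/s

Swamee-Jain (Type II): Q = -0.965·√(gD⁵h_f/L)·ln[ε/(3.7D) + √(3.17ν²L/(gD³h_f))]
√(gD⁵h_f/L) = √(9.81·0.599⁵·5.41/1860) = 0.04691
ε/(3.7D) = 7.22×10^-7; √(3.17ν²L/(gD³h_f)) = 1.80×10^-5
Q = -0.965·0.04691·ln(1.871×10^-5) = 0.4928 m³/s
Check: V = 1.75 m/s, Re = 1.32×10^6, f = 0.01116, h_f = 5.40 m ≈ 5.41 m ✓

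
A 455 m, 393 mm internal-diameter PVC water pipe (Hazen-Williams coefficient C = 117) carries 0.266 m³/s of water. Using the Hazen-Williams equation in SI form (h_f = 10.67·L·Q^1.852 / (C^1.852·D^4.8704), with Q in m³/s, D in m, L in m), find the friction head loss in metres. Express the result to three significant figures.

h_f = 10.67·455·0.266^1.852 / (117^1.852·0.393^4.8704) = 5.838 m

h_f ≈ 5.84 m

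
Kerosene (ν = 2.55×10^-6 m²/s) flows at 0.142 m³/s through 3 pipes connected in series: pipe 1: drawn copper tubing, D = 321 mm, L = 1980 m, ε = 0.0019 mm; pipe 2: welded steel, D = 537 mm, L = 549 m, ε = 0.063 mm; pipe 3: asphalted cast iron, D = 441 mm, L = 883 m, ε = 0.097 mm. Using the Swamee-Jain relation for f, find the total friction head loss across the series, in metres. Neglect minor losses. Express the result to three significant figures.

H ≈ 16.7 m

Pipe 1: V = 1.755 m/s, Re = 2.21×10^5, ε/D = 5.92×10^-6, f = 0.01529, h_1 = f(L/D)V²/2g = 14.80 m
Pipe 2: V = 0.6270 m/s, Re = 1.32×10^5, ε/D = 1.17×10^-4, f = 0.01767, h_2 = f(L/D)V²/2g = 0.3619 m
Pipe 3: V = 0.9297 m/s, Re = 1.61×10^5, ε/D = 2.20×10^-4, f = 0.01778, h_3 = f(L/D)V²/2g = 1.568 m
Series → Q common, losses add: H = Σh = 16.73 m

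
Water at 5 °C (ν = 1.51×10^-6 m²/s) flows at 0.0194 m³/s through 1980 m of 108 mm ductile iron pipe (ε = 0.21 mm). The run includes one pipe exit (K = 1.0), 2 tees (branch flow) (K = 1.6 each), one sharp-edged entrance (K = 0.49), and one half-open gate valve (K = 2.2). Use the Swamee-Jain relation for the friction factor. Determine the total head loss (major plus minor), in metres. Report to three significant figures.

H_L ≈ 105 m

V = 4Q/(πD²) = 2.118 m/s; V²/2g = 0.2286 m
Re = 1.51×10^5, ε/D = 0.00194 → f = 0.02462 (Swamee-Jain)
Major: h_f = f(L/D)·V²/2g = 0.02462·18333·0.2286 = 103.2 m
Minor: ΣK = 6.89; h_m = ΣK·V²/2g = 1.575 m
Total H_L = 103.2 + 1.575 = 104.7 m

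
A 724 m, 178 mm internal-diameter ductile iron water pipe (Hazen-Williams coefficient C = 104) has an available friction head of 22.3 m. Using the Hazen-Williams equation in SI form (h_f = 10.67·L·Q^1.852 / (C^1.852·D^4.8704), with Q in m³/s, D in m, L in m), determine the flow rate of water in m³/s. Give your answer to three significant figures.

Rearranging: Q = [h_f·C^1.852·D^4.8704 / (10.67·L)]^(1/1.852)
Q = [22.3·104^1.852·0.178^4.8704 / (10.67·724)]^0.540 = 0.04726 m³/s

Q ≈ 0.0473 m³/s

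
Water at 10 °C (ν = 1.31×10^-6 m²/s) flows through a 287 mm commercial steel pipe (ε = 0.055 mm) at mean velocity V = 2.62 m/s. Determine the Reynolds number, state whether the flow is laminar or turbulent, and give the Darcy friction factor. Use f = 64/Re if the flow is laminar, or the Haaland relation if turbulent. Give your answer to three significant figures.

Re ≈ 5.74×10^5; turbulent; f ≈ 0.0150

Re = VD/ν = 2.620·0.287/1.31×10^-6 = 5.74×10^5
Re > 4000 → turbulent; ε/D = 1.92×10^-4
Haaland: f = 0.01504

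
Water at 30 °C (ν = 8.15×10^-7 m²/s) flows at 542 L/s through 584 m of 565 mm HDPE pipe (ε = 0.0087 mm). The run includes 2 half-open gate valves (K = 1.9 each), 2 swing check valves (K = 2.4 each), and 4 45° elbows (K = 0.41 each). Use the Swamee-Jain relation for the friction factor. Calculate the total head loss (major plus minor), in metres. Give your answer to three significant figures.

V = 4Q/(πD²) = 2.162 m/s; V²/2g = 0.2382 m
Re = 1.50×10^6, ε/D = 1.54×10^-5 → f = 0.01133 (Swamee-Jain)
Major: h_f = f(L/D)·V²/2g = 0.01133·1034·0.2382 = 2.789 m
Minor: ΣK = 10.2; h_m = ΣK·V²/2g = 2.439 m
Total H_L = 2.789 + 2.439 = 5.228 m

H_L ≈ 5.23 m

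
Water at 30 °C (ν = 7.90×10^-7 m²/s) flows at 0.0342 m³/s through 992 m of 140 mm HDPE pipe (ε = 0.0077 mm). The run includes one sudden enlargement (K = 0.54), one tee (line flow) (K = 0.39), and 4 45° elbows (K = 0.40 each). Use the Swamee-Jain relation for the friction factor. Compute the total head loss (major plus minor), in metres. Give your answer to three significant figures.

H_L ≈ 26.3 m

V = 4Q/(πD²) = 2.222 m/s; V²/2g = 0.2516 m
Re = 3.94×10^5, ε/D = 5.50×10^-5 → f = 0.01438 (Swamee-Jain)
Major: h_f = f(L/D)·V²/2g = 0.01438·7086·0.2516 = 25.64 m
Minor: ΣK = 2.53; h_m = ΣK·V²/2g = 0.6365 m
Total H_L = 25.64 + 0.6365 = 26.27 m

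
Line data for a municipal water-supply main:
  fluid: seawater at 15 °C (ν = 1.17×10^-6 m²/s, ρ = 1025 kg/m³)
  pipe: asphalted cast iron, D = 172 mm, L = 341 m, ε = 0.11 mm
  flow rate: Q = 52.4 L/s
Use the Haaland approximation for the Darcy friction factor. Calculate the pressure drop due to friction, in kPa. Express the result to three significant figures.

Δp ≈ 96.8 kPa

V = 4Q/(πD²) = 4·0.0524/(π·0.172²) = 2.255 m/s
Re = VD/ν = 2.255·0.172/1.17×10^-6 = 3.32×10^5 → turbulent
ε/D = 0.11/172 = 6.40×10^-4
Haaland: f = 0.01874
h_f = f(L/D)V²/(2g) = 0.01874·(341/0.172)·2.255²/(2·9.81) = 9.631 m
Δp = ρg·h_f = 1025·9.81·9.631 = 96.85 kPa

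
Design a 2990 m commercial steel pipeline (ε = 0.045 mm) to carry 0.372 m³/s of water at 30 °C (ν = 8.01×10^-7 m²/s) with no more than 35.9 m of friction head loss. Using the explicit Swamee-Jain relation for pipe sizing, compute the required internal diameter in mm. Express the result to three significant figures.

Swamee-Jain (Type III): D = 0.66·[ε^1.25·(LQ²/(gh_f))^4.75 + ν·Q^9.4·(L/(gh_f))^5.2]^0.04
LQ²/(gh_f) = 1.175; L/(gh_f) = 8.490
Term 1 = ε^1.25·(…)^4.75 = 7.92×10^-6; Term 2 = ν·Q^9.4·(…)^5.2 = 4.98×10^-6
D = 0.66·(7.92×10^-6 + 4.98×10^-6)^0.04 = 0.4207 m = 421 mm
Check: V = 2.68 m/s, Re = 1.41×10^6, f = 0.01327, h_f = 34.4 m ≈ 35.9 m ✓

D ≈ 421 mm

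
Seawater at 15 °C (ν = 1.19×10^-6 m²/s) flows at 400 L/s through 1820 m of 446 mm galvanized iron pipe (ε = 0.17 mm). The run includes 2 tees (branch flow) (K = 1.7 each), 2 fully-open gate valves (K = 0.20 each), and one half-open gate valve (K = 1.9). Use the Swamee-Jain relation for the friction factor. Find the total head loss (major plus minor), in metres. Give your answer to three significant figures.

V = 4Q/(πD²) = 2.560 m/s; V²/2g = 0.3341 m
Re = 9.60×10^5, ε/D = 3.81×10^-4 → f = 0.01646 (Swamee-Jain)
Major: h_f = f(L/D)·V²/2g = 0.01646·4081·0.3341 = 22.44 m
Minor: ΣK = 5.70; h_m = ΣK·V²/2g = 1.904 m
Total H_L = 22.44 + 1.904 = 24.35 m

H_L ≈ 24.3 m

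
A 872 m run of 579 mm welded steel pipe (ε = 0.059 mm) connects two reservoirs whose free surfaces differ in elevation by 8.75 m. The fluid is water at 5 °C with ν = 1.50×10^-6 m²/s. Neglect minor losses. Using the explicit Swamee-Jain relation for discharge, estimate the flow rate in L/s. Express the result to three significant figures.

Q ≈ 770 L/s

Swamee-Jain (Type II): Q = -0.965·√(gD⁵h_f/L)·ln[ε/(3.7D) + √(3.17ν²L/(gD³h_f))]
√(gD⁵h_f/L) = √(9.81·0.579⁵·8.75/872) = 0.08003
ε/(3.7D) = 2.75×10^-5; √(3.17ν²L/(gD³h_f)) = 1.93×10^-5
Q = -0.965·0.08003·ln(4.686×10^-5) = 0.7699 m³/s
Check: V = 2.92 m/s, Re = 1.13×10^6, f = 0.01341, h_f = 8.80 m ≈ 8.75 m ✓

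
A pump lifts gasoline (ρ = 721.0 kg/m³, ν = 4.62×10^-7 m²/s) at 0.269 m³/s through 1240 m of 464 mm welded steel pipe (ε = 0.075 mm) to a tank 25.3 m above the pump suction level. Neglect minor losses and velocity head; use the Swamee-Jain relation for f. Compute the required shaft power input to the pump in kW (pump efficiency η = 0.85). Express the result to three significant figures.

P_shaft ≈ 67.4 kW

V = 4Q/(πD²) = 1.591 m/s; Re = 1.60×10^6; ε/D = 1.62×10^-4; f = 0.01396
h_f = f(L/D)V²/2g = 4.813 m
Total head H = z + h_f = 25.3 + 4.813 = 30.11 m
P_hyd = ρgQH = 721.0·9.81·0.269·30.11 = 57.29 kW
P_shaft = P_hyd/η = 57.29/0.85 = 67.40 kW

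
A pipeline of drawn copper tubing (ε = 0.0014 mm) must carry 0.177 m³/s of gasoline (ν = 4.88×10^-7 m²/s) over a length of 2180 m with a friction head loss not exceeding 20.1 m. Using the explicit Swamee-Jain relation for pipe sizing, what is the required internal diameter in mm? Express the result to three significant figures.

Swamee-Jain (Type III): D = 0.66·[ε^1.25·(LQ²/(gh_f))^4.75 + ν·Q^9.4·(L/(gh_f))^5.2]^0.04
LQ²/(gh_f) = 0.3464; L/(gh_f) = 11.06
Term 1 = ε^1.25·(…)^4.75 = 3.13×10^-10; Term 2 = ν·Q^9.4·(…)^5.2 = 1.11×10^-8
D = 0.66·(3.13×10^-10 + 1.11×10^-8)^0.04 = 0.3176 m = 318 mm
Check: V = 2.23 m/s, Re = 1.45×10^6, f = 0.01105, h_f = 19.3 m ≈ 20.1 m ✓

D ≈ 318 mm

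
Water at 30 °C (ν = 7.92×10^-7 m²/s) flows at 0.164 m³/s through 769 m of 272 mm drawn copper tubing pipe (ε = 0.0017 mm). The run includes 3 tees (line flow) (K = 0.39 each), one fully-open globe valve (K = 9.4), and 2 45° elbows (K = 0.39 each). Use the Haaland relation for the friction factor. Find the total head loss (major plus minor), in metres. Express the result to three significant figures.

H_L ≈ 18.1 m

V = 4Q/(πD²) = 2.822 m/s; V²/2g = 0.4060 m
Re = 9.69×10^5, ε/D = 6.25×10^-6 → f = 0.01175 (Haaland)
Major: h_f = f(L/D)·V²/2g = 0.01175·2827·0.4060 = 13.49 m
Minor: ΣK = 11.3; h_m = ΣK·V²/2g = 4.608 m
Total H_L = 13.49 + 4.608 = 18.10 m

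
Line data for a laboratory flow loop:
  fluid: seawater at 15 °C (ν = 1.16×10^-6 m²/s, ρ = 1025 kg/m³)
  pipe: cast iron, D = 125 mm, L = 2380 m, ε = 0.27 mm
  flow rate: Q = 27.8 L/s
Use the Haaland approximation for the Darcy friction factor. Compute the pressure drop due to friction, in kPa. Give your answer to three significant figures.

V = 4Q/(πD²) = 4·0.0278/(π·0.125²) = 2.265 m/s
Re = VD/ν = 2.265·0.125/1.16×10^-6 = 2.44×10^5 → turbulent
ε/D = 0.27/125 = 0.00216
Haaland: f = 0.02457
h_f = f(L/D)V²/(2g) = 0.02457·(2380/0.125)·2.265²/(2·9.81) = 122.4 m
Δp = ρg·h_f = 1025·9.81·122.4 = 1230 kPa

Δp ≈ 1230 kPa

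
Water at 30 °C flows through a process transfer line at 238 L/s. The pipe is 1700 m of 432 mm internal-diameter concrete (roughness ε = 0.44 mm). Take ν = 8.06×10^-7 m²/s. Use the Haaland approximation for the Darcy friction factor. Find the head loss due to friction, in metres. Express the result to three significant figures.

V = 4Q/(πD²) = 4·0.238/(π·0.432²) = 1.624 m/s
Re = VD/ν = 1.624·0.432/8.06×10^-7 = 8.70×10^5 → turbulent
ε/D = 0.44/432 = 0.00102
Haaland: f = 0.02006
h_f = f(L/D)V²/(2g) = 0.02006·(1700/0.432)·1.624²/(2·9.81) = 10.61 m

h_f ≈ 10.6 m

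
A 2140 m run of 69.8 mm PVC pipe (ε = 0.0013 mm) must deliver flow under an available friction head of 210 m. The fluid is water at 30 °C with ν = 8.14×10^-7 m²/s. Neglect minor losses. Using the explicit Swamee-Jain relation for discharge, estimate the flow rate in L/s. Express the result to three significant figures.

Q ≈ 11.4 L/s

Swamee-Jain (Type II): Q = -0.965·√(gD⁵h_f/L)·ln[ε/(3.7D) + √(3.17ν²L/(gD³h_f))]
√(gD⁵h_f/L) = √(9.81·0.0698⁵·210/2140) = 0.001263
ε/(3.7D) = 5.03×10^-6; √(3.17ν²L/(gD³h_f)) = 8.01×10^-5
Q = -0.965·0.001263·ln(8.513×10^-5) = 0.01142 m³/s
Check: V = 2.98 m/s, Re = 2.56×10^5, f = 0.01501, h_f = 209 m ≈ 210 m ✓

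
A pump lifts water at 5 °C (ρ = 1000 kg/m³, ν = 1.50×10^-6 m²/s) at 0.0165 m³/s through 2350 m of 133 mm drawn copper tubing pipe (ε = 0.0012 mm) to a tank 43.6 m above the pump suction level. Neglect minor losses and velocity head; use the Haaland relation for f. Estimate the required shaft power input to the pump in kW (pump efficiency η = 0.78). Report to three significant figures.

P_shaft ≈ 13.7 kW

V = 4Q/(πD²) = 1.188 m/s; Re = 1.05×10^5; ε/D = 9.02×10^-6; f = 0.01767
h_f = f(L/D)V²/2g = 22.44 m
Total head H = z + h_f = 43.6 + 22.44 = 66.04 m
P_hyd = ρgQH = 1000·9.81·0.0165·66.04 = 10.69 kW
P_shaft = P_hyd/η = 10.69/0.78 = 13.70 kW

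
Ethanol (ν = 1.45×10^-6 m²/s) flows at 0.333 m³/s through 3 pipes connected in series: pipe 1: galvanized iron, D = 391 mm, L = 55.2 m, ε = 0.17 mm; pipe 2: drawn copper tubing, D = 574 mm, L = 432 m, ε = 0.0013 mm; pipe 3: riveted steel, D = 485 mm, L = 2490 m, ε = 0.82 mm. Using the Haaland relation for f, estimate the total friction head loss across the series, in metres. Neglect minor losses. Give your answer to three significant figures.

H ≈ 21.1 m

Pipe 1: V = 2.773 m/s, Re = 7.48×10^5, ε/D = 4.35×10^-4, f = 0.01686, h_1 = f(L/D)V²/2g = 0.9331 m
Pipe 2: V = 1.287 m/s, Re = 5.09×10^5, ε/D = 2.26×10^-6, f = 0.01304, h_2 = f(L/D)V²/2g = 0.8286 m
Pipe 3: V = 1.802 m/s, Re = 6.03×10^5, ε/D = 0.00169, f = 0.02275, h_3 = f(L/D)V²/2g = 19.35 m
Series → Q common, losses add: H = Σh = 21.11 m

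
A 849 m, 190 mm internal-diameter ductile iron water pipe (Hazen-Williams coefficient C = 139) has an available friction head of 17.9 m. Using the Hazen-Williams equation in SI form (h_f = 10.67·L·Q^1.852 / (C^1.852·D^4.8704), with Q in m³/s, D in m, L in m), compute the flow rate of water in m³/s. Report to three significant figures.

Q ≈ 0.0611 m³/s

Rearranging: Q = [h_f·C^1.852·D^4.8704 / (10.67·L)]^(1/1.852)
Q = [17.9·139^1.852·0.190^4.8704 / (10.67·849)]^0.540 = 0.06111 m³/s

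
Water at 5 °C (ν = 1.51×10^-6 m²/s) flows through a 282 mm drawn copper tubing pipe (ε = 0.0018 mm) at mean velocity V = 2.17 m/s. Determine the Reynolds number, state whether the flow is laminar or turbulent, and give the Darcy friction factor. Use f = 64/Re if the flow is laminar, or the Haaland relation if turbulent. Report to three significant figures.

Re ≈ 4.05×10^5; turbulent; f ≈ 0.0136

Re = VD/ν = 2.170·0.282/1.51×10^-6 = 4.05×10^5
Re > 4000 → turbulent; ε/D = 6.38×10^-6
Haaland: f = 0.01363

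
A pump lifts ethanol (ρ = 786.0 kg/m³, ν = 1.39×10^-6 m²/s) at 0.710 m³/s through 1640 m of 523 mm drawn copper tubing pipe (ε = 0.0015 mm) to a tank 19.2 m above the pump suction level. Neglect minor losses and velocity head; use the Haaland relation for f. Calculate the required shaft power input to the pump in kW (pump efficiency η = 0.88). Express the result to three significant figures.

P_shaft ≈ 241 kW

V = 4Q/(πD²) = 3.305 m/s; Re = 1.24×10^6; ε/D = 2.87×10^-6; f = 0.01123
h_f = f(L/D)V²/2g = 19.60 m
Total head H = z + h_f = 19.2 + 19.60 = 38.80 m
P_hyd = ρgQH = 786.0·9.81·0.710·38.80 = 212.4 kW
P_shaft = P_hyd/η = 212.4/0.88 = 241.4 kW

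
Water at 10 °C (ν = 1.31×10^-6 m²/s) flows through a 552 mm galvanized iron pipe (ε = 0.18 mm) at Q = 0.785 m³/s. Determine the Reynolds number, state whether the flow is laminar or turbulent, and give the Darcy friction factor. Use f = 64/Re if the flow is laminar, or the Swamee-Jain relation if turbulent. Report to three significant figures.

Re ≈ 1.38×10^6; turbulent; f ≈ 0.0158

V = 4Q/(πD²) = 3.280 m/s
Re = VD/ν = 3.280·0.552/1.31×10^-6 = 1.38×10^6
Re > 4000 → turbulent; ε/D = 3.26×10^-4
Swamee-Jain: f = 0.01580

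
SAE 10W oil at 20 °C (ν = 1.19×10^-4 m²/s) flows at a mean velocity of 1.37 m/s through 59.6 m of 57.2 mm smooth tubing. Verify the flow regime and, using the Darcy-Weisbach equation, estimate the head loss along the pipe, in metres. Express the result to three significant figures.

h_f ≈ 9.69 m

Re = VD/ν = 1.37·0.05720/1.19×10^-4 = 659 → laminar (Re < 2300)
f = 64/Re = 0.09719
h_f = f(L/D)V²/(2g) = 0.09719·(59.6/0.05720)·1.37²/(2·9.81) = 9.687 m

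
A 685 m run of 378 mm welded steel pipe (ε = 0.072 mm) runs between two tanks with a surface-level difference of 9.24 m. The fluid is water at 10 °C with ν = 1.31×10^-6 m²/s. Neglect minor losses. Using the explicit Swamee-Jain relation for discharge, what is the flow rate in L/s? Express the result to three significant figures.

Q ≈ 291 L/s

Swamee-Jain (Type II): Q = -0.965·√(gD⁵h_f/L)·ln[ε/(3.7D) + √(3.17ν²L/(gD³h_f))]
√(gD⁵h_f/L) = √(9.81·0.378⁵·9.24/685) = 0.03196
ε/(3.7D) = 5.15×10^-5; √(3.17ν²L/(gD³h_f)) = 2.76×10^-5
Q = -0.965·0.03196·ln(7.907×10^-5) = 0.2913 m³/s
Check: V = 2.60 m/s, Re = 7.49×10^5, f = 0.01494, h_f = 9.29 m ≈ 9.24 m ✓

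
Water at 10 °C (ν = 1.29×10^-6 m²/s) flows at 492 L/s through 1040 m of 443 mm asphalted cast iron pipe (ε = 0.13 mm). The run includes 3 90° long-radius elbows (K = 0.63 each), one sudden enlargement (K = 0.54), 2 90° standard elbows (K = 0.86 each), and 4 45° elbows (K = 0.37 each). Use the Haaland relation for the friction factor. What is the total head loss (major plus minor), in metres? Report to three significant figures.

V = 4Q/(πD²) = 3.192 m/s; V²/2g = 0.5193 m
Re = 1.10×10^6, ε/D = 2.93×10^-4 → f = 0.01549 (Haaland)
Major: h_f = f(L/D)·V²/2g = 0.01549·2348·0.5193 = 18.88 m
Minor: ΣK = 5.63; h_m = ΣK·V²/2g = 2.924 m
Total H_L = 18.88 + 2.924 = 21.81 m

H_L ≈ 21.8 m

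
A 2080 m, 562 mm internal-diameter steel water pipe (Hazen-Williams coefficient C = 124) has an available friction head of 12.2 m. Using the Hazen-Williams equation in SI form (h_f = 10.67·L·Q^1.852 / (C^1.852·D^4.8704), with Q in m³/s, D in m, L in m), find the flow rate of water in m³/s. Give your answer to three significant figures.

Q ≈ 0.473 m³/s

Rearranging: Q = [h_f·C^1.852·D^4.8704 / (10.67·L)]^(1/1.852)
Q = [12.2·124^1.852·0.562^4.8704 / (10.67·2080)]^0.540 = 0.4732 m³/s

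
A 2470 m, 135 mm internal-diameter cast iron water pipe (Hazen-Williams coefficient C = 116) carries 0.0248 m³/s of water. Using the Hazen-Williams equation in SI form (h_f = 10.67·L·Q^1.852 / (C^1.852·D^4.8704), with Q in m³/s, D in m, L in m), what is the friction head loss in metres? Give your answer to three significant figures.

h_f ≈ 72.4 m

h_f = 10.67·2470·0.0248^1.852 / (116^1.852·0.135^4.8704) = 72.38 m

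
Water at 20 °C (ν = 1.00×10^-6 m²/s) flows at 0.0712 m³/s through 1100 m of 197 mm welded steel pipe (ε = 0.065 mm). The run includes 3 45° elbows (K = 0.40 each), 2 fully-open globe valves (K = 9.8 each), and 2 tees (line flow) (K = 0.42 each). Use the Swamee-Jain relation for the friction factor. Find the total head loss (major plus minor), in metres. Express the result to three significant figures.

V = 4Q/(πD²) = 2.336 m/s; V²/2g = 0.2781 m
Re = 4.60×10^5, ε/D = 3.30×10^-4 → f = 0.01670 (Swamee-Jain)
Major: h_f = f(L/D)·V²/2g = 0.01670·5584·0.2781 = 25.93 m
Minor: ΣK = 21.6; h_m = ΣK·V²/2g = 6.018 m
Total H_L = 25.93 + 6.018 = 31.95 m

H_L ≈ 31.9 m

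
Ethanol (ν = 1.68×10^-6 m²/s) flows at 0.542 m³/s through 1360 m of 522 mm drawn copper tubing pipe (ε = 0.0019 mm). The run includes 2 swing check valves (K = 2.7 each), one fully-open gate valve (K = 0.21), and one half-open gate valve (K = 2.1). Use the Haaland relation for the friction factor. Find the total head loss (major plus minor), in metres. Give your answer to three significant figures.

H_L ≈ 12.8 m

V = 4Q/(πD²) = 2.533 m/s; V²/2g = 0.3269 m
Re = 7.87×10^5, ε/D = 3.64×10^-6 → f = 0.01212 (Haaland)
Major: h_f = f(L/D)·V²/2g = 0.01212·2605·0.3269 = 10.32 m
Minor: ΣK = 7.71; h_m = ΣK·V²/2g = 2.521 m
Total H_L = 10.32 + 2.521 = 12.84 m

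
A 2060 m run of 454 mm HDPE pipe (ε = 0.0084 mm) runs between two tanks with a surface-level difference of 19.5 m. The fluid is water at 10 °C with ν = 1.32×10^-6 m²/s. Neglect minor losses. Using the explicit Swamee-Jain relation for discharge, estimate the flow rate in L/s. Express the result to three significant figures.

Q ≈ 425 L/s

Swamee-Jain (Type II): Q = -0.965·√(gD⁵h_f/L)·ln[ε/(3.7D) + √(3.17ν²L/(gD³h_f))]
√(gD⁵h_f/L) = √(9.81·0.454⁵·19.5/2060) = 0.04232
ε/(3.7D) = 5.00×10^-6; √(3.17ν²L/(gD³h_f)) = 2.52×10^-5
Q = -0.965·0.04232·ln(3.021×10^-5) = 0.4250 m³/s
Check: V = 2.63 m/s, Re = 9.03×10^5, f = 0.01222, h_f = 19.5 m ≈ 19.5 m ✓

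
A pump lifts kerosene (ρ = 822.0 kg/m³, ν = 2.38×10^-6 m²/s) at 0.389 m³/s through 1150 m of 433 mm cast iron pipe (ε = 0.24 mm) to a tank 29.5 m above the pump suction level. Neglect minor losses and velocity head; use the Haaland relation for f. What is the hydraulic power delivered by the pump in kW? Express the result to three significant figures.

V = 4Q/(πD²) = 2.642 m/s; Re = 4.81×10^5; ε/D = 5.54×10^-4; f = 0.01794
h_f = f(L/D)V²/2g = 16.95 m
Total head H = z + h_f = 29.5 + 16.95 = 46.45 m
P_hyd = ρgQH = 822.0·9.81·0.389·46.45 = 145.7 kW

P_hyd ≈ 146 kW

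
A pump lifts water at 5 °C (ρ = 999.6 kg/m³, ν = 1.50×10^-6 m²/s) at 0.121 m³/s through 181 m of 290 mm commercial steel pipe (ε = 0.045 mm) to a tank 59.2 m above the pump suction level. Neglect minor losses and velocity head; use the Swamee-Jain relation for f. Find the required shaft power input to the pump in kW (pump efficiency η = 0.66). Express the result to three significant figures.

P_shaft ≈ 109 kW

V = 4Q/(πD²) = 1.832 m/s; Re = 3.54×10^5; ε/D = 1.55×10^-4; f = 0.01563
h_f = f(L/D)V²/2g = 1.668 m
Total head H = z + h_f = 59.2 + 1.668 = 60.87 m
P_hyd = ρgQH = 999.6·9.81·0.121·60.87 = 72.22 kW
P_shaft = P_hyd/η = 72.22/0.66 = 109.4 kW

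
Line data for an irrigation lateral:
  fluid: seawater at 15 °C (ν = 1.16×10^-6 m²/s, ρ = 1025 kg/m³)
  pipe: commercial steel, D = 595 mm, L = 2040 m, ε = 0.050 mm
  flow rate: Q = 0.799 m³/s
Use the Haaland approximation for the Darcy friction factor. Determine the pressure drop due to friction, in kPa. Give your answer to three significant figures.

Δp ≈ 184 kPa

V = 4Q/(πD²) = 4·0.799/(π·0.595²) = 2.874 m/s
Re = VD/ν = 2.874·0.595/1.16×10^-6 = 1.47×10^6 → turbulent
ε/D = 0.050/595 = 8.40×10^-5
Haaland: f = 0.01269
h_f = f(L/D)V²/(2g) = 0.01269·(2040/0.595)·2.874²/(2·9.81) = 18.31 m
Δp = ρg·h_f = 1025·9.81·18.31 = 184.1 kPa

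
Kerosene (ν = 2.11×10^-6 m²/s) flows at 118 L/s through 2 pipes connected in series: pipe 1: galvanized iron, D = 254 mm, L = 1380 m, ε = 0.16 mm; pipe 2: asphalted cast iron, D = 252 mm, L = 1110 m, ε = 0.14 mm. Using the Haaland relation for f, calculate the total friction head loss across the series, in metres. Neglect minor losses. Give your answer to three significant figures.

H ≈ 51.5 m

Pipe 1: V = 2.329 m/s, Re = 2.80×10^5, ε/D = 6.30×10^-4, f = 0.01886, h_1 = f(L/D)V²/2g = 28.33 m
Pipe 2: V = 2.366 m/s, Re = 2.83×10^5, ε/D = 5.56×10^-4, f = 0.01846, h_2 = f(L/D)V²/2g = 23.19 m
Series → Q common, losses add: H = Σh = 51.52 m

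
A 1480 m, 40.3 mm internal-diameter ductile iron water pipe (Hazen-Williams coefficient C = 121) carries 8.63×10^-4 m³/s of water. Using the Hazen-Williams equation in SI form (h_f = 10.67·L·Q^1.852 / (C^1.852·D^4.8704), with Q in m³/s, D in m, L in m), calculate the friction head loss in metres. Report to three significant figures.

h_f ≈ 28.8 m

h_f = 10.67·1480·8.63×10^-4^1.852 / (121^1.852·0.0403^4.8704) = 28.80 m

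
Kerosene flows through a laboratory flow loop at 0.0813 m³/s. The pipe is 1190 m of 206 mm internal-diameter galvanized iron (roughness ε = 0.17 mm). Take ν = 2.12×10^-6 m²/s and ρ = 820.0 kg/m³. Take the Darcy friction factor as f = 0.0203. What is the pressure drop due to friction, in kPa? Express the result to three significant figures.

V = 4Q/(πD²) = 4·0.0813/(π·0.206²) = 2.439 m/s
h_f = f(L/D)V²/(2g) = 0.02030·(1190/0.206)·2.439²/(2·9.81) = 35.56 m
Δp = ρg·h_f = 820.0·9.81·35.56 = 286.1 kPa

Δp ≈ 286 kPa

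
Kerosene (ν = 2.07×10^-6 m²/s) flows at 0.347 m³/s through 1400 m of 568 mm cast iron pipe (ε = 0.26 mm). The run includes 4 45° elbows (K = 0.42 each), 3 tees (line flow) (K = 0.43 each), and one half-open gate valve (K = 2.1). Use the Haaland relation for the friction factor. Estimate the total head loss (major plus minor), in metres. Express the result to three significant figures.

V = 4Q/(πD²) = 1.369 m/s; V²/2g = 0.09558 m
Re = 3.76×10^5, ε/D = 4.58×10^-4 → f = 0.01757 (Haaland)
Major: h_f = f(L/D)·V²/2g = 0.01757·2465·0.09558 = 4.139 m
Minor: ΣK = 5.07; h_m = ΣK·V²/2g = 0.4846 m
Total H_L = 4.139 + 0.4846 = 4.624 m

H_L ≈ 4.62 m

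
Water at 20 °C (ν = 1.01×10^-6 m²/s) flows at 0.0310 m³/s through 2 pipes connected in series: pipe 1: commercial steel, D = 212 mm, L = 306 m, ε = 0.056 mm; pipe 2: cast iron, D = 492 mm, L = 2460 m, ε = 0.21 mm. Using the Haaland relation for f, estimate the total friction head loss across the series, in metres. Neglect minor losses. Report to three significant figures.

H ≈ 1.13 m

Pipe 1: V = 0.8782 m/s, Re = 1.84×10^5, ε/D = 2.64×10^-4, f = 0.01746, h_1 = f(L/D)V²/2g = 0.9905 m
Pipe 2: V = 0.1631 m/s, Re = 7.94×10^4, ε/D = 4.27×10^-4, f = 0.02042, h_2 = f(L/D)V²/2g = 0.1383 m
Series → Q common, losses add: H = Σh = 1.129 m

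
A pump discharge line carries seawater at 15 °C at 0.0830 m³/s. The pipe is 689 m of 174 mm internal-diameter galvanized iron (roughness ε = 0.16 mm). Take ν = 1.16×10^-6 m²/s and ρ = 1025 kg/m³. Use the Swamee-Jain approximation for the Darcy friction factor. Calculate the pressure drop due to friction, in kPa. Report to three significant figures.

V = 4Q/(πD²) = 4·0.0830/(π·0.174²) = 3.491 m/s
Re = VD/ν = 3.491·0.174/1.16×10^-6 = 5.24×10^5 → turbulent
ε/D = 0.16/174 = 9.20×10^-4
Swamee-Jain: f = 0.01997
h_f = f(L/D)V²/(2g) = 0.01997·(689/0.174)·3.491²/(2·9.81) = 49.10 m
Δp = ρg·h_f = 1025·9.81·49.10 = 493.7 kPa

Δp ≈ 494 kPa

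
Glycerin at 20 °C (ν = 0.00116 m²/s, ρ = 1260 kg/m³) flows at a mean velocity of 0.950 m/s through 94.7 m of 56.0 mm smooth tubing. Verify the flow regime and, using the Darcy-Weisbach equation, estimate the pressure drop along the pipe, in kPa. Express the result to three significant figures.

Re = VD/ν = 0.950·0.05600/0.00116 = 45.9 → laminar (Re < 2300)
f = 64/Re = 1.395
h_f = f(L/D)V²/(2g) = 1.395·(94.7/0.05600)·0.950²/(2·9.81) = 108.6 m
Δp = ρg·h_f = 1260·9.81·108.6 = 1342 kPa

Δp ≈ 1340 kPa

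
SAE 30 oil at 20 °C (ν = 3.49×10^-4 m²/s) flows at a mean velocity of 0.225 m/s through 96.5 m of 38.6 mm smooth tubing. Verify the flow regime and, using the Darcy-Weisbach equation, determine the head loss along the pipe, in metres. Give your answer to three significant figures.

Re = VD/ν = 0.225·0.03860/3.49×10^-4 = 24.9 → laminar (Re < 2300)
f = 64/Re = 2.572
h_f = f(L/D)V²/(2g) = 2.572·(96.5/0.03860)·0.225²/(2·9.81) = 16.59 m

h_f ≈ 16.6 m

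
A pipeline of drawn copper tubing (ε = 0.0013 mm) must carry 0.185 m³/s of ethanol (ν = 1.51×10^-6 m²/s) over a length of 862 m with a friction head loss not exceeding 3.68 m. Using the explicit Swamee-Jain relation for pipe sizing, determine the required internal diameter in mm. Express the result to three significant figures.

Swamee-Jain (Type III): D = 0.66·[ε^1.25·(LQ²/(gh_f))^4.75 + ν·Q^9.4·(L/(gh_f))^5.2]^0.04
LQ²/(gh_f) = 0.8172; L/(gh_f) = 23.88
Term 1 = ε^1.25·(…)^4.75 = 1.68×10^-8; Term 2 = ν·Q^9.4·(…)^5.2 = 2.86×10^-6
D = 0.66·(1.68×10^-8 + 2.86×10^-6)^0.04 = 0.3962 m = 396 mm
Check: V = 1.50 m/s, Re = 3.94×10^5, f = 0.01371, h_f = 3.43 m ≈ 3.68 m ✓

D ≈ 396 mm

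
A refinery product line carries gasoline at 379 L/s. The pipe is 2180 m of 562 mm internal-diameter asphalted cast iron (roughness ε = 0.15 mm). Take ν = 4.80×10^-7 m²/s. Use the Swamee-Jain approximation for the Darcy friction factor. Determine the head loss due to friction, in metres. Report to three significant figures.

h_f ≈ 6.97 m

V = 4Q/(πD²) = 4·0.379/(π·0.562²) = 1.528 m/s
Re = VD/ν = 1.528·0.562/4.80×10^-7 = 1.79×10^6 → turbulent
ε/D = 0.15/562 = 2.67×10^-4
Swamee-Jain: f = 0.01511
h_f = f(L/D)V²/(2g) = 0.01511·(2180/0.562)·1.528²/(2·9.81) = 6.975 m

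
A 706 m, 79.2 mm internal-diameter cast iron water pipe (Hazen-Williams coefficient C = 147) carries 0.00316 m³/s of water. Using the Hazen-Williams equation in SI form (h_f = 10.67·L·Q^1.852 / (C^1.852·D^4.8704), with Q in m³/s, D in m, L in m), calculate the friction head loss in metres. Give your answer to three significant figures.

h_f ≈ 3.95 m

h_f = 10.67·706·0.00316^1.852 / (147^1.852·0.0792^4.8704) = 3.946 m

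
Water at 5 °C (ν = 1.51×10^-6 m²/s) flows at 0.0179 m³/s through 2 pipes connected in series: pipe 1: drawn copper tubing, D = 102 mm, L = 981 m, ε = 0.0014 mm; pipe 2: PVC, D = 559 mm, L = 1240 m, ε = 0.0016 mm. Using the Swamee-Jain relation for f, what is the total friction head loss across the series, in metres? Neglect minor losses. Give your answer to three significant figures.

H ≈ 39.0 m

Pipe 1: V = 2.191 m/s, Re = 1.48×10^5, ε/D = 1.37×10^-5, f = 0.01659, h_1 = f(L/D)V²/2g = 39.03 m
Pipe 2: V = 0.07294 m/s, Re = 2.70×10^4, ε/D = 2.86×10^-6, f = 0.02398, h_2 = f(L/D)V²/2g = 0.01442 m
Series → Q common, losses add: H = Σh = 39.04 m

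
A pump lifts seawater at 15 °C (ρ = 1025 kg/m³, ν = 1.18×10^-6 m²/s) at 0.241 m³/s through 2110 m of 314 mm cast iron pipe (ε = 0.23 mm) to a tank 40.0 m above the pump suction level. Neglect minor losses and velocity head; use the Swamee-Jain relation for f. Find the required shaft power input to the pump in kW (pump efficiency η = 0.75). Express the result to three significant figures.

V = 4Q/(πD²) = 3.112 m/s; Re = 8.28×10^5; ε/D = 7.32×10^-4; f = 0.01879
h_f = f(L/D)V²/2g = 62.33 m
Total head H = z + h_f = 40.0 + 62.33 = 102.3 m
P_hyd = ρgQH = 1025·9.81·0.241·102.3 = 248.0 kW
P_shaft = P_hyd/η = 248.0/0.75 = 330.6 kW

P_shaft ≈ 331 kW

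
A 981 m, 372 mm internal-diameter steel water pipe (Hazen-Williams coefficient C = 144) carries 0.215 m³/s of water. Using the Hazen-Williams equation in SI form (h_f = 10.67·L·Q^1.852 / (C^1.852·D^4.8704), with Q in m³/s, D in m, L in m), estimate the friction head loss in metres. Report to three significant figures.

h_f = 10.67·981·0.215^1.852 / (144^1.852·0.372^4.8704) = 7.548 m

h_f ≈ 7.55 m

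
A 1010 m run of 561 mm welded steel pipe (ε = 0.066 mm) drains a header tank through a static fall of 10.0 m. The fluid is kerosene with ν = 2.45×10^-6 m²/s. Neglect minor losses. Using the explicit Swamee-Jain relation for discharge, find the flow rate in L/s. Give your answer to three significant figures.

Swamee-Jain (Type II): Q = -0.965·√(gD⁵h_f/L)·ln[ε/(3.7D) + √(3.17ν²L/(gD³h_f))]
√(gD⁵h_f/L) = √(9.81·0.561⁵·10.0/1010) = 0.07347
ε/(3.7D) = 3.18×10^-5; √(3.17ν²L/(gD³h_f)) = 3.33×10^-5
Q = -0.965·0.07347·ln(6.511×10^-5) = 0.6834 m³/s
Check: V = 2.76 m/s, Re = 6.33×10^5, f = 0.01432, h_f = 10.0 m ≈ 10.0 m ✓

Q ≈ 683 L/s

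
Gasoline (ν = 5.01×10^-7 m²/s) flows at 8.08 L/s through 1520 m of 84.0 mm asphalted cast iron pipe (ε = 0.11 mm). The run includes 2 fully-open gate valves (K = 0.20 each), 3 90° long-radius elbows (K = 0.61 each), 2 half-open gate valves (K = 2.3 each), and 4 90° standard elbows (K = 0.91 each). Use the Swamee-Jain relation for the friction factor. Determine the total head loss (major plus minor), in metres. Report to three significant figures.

H_L ≈ 44.5 m

V = 4Q/(πD²) = 1.458 m/s; V²/2g = 0.1083 m
Re = 2.44×10^5, ε/D = 0.00131 → f = 0.02213 (Swamee-Jain)
Major: h_f = f(L/D)·V²/2g = 0.02213·18095·0.1083 = 43.38 m
Minor: ΣK = 10.5; h_m = ΣK·V²/2g = 1.134 m
Total H_L = 43.38 + 1.134 = 44.51 m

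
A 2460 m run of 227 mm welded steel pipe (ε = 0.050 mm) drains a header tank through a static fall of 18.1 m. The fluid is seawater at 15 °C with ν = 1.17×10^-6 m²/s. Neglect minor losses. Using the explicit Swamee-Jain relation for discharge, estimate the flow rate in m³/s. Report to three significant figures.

Swamee-Jain (Type II): Q = -0.965·√(gD⁵h_f/L)·ln[ε/(3.7D) + √(3.17ν²L/(gD³h_f))]
√(gD⁵h_f/L) = √(9.81·0.227⁵·18.1/2460) = 0.006596
ε/(3.7D) = 5.95×10^-5; √(3.17ν²L/(gD³h_f)) = 7.17×10^-5
Q = -0.965·0.006596·ln(1.312×10^-4) = 0.05689 m³/s
Check: V = 1.41 m/s, Re = 2.73×10^5, f = 0.01664, h_f = 18.2 m ≈ 18.1 m ✓

Q ≈ 0.0569 m³/s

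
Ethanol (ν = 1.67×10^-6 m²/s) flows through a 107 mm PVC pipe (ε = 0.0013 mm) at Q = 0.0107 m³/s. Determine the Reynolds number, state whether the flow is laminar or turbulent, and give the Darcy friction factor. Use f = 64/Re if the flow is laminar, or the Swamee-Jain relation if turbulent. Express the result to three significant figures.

V = 4Q/(πD²) = 1.190 m/s
Re = VD/ν = 1.190·0.107/1.67×10^-6 = 7.62×10^4
Re > 4000 → turbulent; ε/D = 1.21×10^-5
Swamee-Jain: f = 0.01898

Re ≈ 7.62×10^4; turbulent; f ≈ 0.0190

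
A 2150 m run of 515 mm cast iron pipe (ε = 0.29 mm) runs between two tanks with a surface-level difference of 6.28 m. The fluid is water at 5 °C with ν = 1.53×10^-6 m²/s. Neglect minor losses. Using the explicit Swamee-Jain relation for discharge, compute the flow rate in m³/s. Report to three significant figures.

Swamee-Jain (Type II): Q = -0.965·√(gD⁵h_f/L)·ln[ε/(3.7D) + √(3.17ν²L/(gD³h_f))]
√(gD⁵h_f/L) = √(9.81·0.515⁵·6.28/2150) = 0.03222
ε/(3.7D) = 1.52×10^-4; √(3.17ν²L/(gD³h_f)) = 4.35×10^-5
Q = -0.965·0.03222·ln(1.957×10^-4) = 0.2655 m³/s
Check: V = 1.27 m/s, Re = 4.29×10^5, f = 0.01830, h_f = 6.32 m ≈ 6.28 m ✓

Q ≈ 0.265 m³/s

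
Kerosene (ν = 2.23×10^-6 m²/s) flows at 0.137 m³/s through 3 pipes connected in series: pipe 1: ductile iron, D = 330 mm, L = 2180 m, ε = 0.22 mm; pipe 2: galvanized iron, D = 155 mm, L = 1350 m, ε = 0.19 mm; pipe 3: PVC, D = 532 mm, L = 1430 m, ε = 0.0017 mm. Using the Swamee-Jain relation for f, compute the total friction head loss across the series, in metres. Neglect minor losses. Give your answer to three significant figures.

H ≈ 516 m

Pipe 1: V = 1.602 m/s, Re = 2.37×10^5, ε/D = 6.67×10^-4, f = 0.01952, h_1 = f(L/D)V²/2g = 16.86 m
Pipe 2: V = 7.261 m/s, Re = 5.05×10^5, ε/D = 0.00123, f = 0.02128, h_2 = f(L/D)V²/2g = 498.0 m
Pipe 3: V = 0.6163 m/s, Re = 1.47×10^5, ε/D = 3.20×10^-6, f = 0.01653, h_3 = f(L/D)V²/2g = 0.8603 m
Series → Q common, losses add: H = Σh = 515.7 m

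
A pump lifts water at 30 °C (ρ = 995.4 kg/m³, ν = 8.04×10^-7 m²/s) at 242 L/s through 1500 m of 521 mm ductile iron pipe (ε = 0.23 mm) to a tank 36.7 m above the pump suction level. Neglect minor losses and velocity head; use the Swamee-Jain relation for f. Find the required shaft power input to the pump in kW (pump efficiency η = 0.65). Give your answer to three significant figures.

V = 4Q/(πD²) = 1.135 m/s; Re = 7.36×10^5; ε/D = 4.41×10^-4; f = 0.01708
h_f = f(L/D)V²/2g = 3.230 m
Total head H = z + h_f = 36.7 + 3.230 = 39.93 m
P_hyd = ρgQH = 995.4·9.81·0.242·39.93 = 94.36 kW
P_shaft = P_hyd/η = 94.36/0.65 = 145.2 kW

P_shaft ≈ 145 kW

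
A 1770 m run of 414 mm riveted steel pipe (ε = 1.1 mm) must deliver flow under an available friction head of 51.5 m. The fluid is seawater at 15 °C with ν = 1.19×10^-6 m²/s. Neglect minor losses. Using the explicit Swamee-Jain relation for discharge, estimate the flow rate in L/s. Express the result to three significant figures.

Swamee-Jain (Type II): Q = -0.965·√(gD⁵h_f/L)·ln[ε/(3.7D) + √(3.17ν²L/(gD³h_f))]
√(gD⁵h_f/L) = √(9.81·0.414⁵·51.5/1770) = 0.05892
ε/(3.7D) = 7.18×10^-4; √(3.17ν²L/(gD³h_f)) = 1.49×10^-5
Q = -0.965·0.05892·ln(7.330×10^-4) = 0.4104 m³/s
Check: V = 3.05 m/s, Re = 1.06×10^6, f = 0.02550, h_f = 51.7 m ≈ 51.5 m ✓

Q ≈ 410 L/s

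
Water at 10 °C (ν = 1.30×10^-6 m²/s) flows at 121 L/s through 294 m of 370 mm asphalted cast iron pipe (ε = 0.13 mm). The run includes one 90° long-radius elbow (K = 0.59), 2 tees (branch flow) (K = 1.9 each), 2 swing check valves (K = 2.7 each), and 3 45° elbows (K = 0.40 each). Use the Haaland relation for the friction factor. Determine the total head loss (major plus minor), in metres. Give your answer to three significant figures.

V = 4Q/(πD²) = 1.125 m/s; V²/2g = 0.06455 m
Re = 3.20×10^5, ε/D = 3.51×10^-4 → f = 0.01706 (Haaland)
Major: h_f = f(L/D)·V²/2g = 0.01706·794.6·0.06455 = 0.8751 m
Minor: ΣK = 11.0; h_m = ΣK·V²/2g = 0.7094 m
Total H_L = 0.8751 + 0.7094 = 1.584 m

H_L ≈ 1.58 m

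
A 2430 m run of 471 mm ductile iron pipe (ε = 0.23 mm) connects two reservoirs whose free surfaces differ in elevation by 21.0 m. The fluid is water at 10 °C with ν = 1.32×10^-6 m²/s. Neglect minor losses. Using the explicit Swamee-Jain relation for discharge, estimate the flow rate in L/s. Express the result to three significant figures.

Swamee-Jain (Type II): Q = -0.965·√(gD⁵h_f/L)·ln[ε/(3.7D) + √(3.17ν²L/(gD³h_f))]
√(gD⁵h_f/L) = √(9.81·0.471⁵·21.0/2430) = 0.04433
ε/(3.7D) = 1.32×10^-4; √(3.17ν²L/(gD³h_f)) = 2.50×10^-5
Q = -0.965·0.04433·ln(1.569×10^-4) = 0.3747 m³/s
Check: V = 2.15 m/s, Re = 7.67×10^5, f = 0.01737, h_f = 21.1 m ≈ 21.0 m ✓

Q ≈ 375 L/s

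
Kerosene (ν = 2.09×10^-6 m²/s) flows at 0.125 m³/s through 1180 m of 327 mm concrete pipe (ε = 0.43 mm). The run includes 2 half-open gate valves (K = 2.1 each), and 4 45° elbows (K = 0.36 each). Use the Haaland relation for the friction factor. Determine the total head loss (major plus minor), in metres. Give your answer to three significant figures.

H_L ≈ 9.58 m

V = 4Q/(πD²) = 1.488 m/s; V²/2g = 0.1129 m
Re = 2.33×10^5, ε/D = 0.00131 → f = 0.02195 (Haaland)
Major: h_f = f(L/D)·V²/2g = 0.02195·3609·0.1129 = 8.945 m
Minor: ΣK = 5.64; h_m = ΣK·V²/2g = 0.6368 m
Total H_L = 8.945 + 0.6368 = 9.582 m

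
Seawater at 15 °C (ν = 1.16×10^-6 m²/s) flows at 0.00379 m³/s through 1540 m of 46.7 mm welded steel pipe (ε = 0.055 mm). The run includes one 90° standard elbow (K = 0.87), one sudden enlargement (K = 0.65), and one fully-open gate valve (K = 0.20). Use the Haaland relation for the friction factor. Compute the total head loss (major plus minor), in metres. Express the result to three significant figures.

V = 4Q/(πD²) = 2.213 m/s; V²/2g = 0.2495 m
Re = 8.91×10^4, ε/D = 0.00118 → f = 0.02279 (Haaland)
Major: h_f = f(L/D)·V²/2g = 0.02279·32976·0.2495 = 187.5 m
Minor: ΣK = 1.72; h_m = ΣK·V²/2g = 0.4292 m
Total H_L = 187.5 + 0.4292 = 187.9 m

H_L ≈ 188 m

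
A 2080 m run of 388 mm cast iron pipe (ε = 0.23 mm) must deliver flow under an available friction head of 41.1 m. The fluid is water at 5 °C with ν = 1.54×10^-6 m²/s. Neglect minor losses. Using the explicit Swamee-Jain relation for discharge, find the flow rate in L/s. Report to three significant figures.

Q ≈ 342 L/s

Swamee-Jain (Type II): Q = -0.965·√(gD⁵h_f/L)·ln[ε/(3.7D) + √(3.17ν²L/(gD³h_f))]
√(gD⁵h_f/L) = √(9.81·0.388⁵·41.1/2080) = 0.04129
ε/(3.7D) = 1.60×10^-4; √(3.17ν²L/(gD³h_f)) = 2.58×10^-5
Q = -0.965·0.04129·ln(1.860×10^-4) = 0.3422 m³/s
Check: V = 2.89 m/s, Re = 7.29×10^5, f = 0.01807, h_f = 41.4 m ≈ 41.1 m ✓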